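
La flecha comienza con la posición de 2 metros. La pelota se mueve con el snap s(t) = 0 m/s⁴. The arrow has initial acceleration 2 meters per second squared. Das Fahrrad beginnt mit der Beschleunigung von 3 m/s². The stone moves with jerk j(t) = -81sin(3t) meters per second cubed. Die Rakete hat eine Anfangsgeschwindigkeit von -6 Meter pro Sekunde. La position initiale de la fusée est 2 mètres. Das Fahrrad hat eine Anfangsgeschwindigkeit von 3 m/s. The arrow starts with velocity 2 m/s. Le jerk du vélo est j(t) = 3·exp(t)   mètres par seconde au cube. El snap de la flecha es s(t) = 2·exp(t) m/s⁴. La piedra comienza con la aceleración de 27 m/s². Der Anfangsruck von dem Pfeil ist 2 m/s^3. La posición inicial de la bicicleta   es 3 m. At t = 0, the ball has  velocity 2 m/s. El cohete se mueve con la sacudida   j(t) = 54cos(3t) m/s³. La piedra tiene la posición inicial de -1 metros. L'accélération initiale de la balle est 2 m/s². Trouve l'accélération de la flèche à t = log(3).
Pour résoudre ceci, nous devons prendre 2 primitives de notre équation du snap s(t) = 2·exp(t). La primitive du snap, avec j(0) = 2, donne le jerk: j(t) = 2·exp(t). La primitive du jerk est l'accélération. En utilisant a(0) = 2, nous obtenons a(t) = 2·exp(t). De l'équation de l'accélération a(t) = 2·exp(t), nous substituons t = log(3) pour obtenir a = 6.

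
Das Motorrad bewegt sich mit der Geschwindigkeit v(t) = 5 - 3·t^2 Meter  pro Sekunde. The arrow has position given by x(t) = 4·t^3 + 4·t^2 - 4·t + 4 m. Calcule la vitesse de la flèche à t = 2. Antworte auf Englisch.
Starting from position x(t) = 4·t^3 + 4·t^2 - 4·t + 4, we take 1 derivative. Differentiating position, we get velocity: v(t) = 12·t^2 + 8·t - 4. Using v(t) = 12·t^2 + 8·t - 4 and substituting t = 2, we find v = 60.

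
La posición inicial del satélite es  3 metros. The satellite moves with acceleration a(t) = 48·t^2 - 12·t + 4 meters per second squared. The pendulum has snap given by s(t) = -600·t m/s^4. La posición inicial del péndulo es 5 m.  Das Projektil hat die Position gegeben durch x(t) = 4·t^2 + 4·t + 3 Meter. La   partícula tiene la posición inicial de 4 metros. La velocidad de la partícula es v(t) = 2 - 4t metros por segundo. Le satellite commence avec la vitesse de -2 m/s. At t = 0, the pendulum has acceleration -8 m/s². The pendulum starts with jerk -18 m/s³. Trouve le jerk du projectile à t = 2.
En partant de la position x(t) = 4·t^2 + 4·t + 3, nous prenons 3 dérivées. La dérivée de la position donne la vitesse: v(t) = 8·t + 4. En dérivant la vitesse, nous obtenons l'accélération: a(t) = 8. En dérivant l'accélération, nous obtenons le jerk: j(t) = 0. Nous avons le jerk j(t) = 0. En substituant t = 2: j(2) = 0.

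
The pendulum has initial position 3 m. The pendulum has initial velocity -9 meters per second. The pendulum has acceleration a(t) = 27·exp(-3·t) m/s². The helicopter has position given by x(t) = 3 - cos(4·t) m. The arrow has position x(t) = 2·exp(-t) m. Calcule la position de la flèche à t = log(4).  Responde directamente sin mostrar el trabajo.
x(log(4)) = 1/2.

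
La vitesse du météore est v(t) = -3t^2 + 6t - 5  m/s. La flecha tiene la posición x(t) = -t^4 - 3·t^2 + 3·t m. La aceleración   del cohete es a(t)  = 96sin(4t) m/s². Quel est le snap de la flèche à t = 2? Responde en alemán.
Um dies zu lösen, müssen wir 4 Ableitungen unserer Gleichung für die Position x(t) = -t^4 - 3·t^2 + 3·t nehmen. Die Ableitung von der Position ergibt die Geschwindigkeit: v(t) = -4·t^3 - 6·t + 3. Die Ableitung von der Geschwindigkeit ergibt die Beschleunigung: a(t) = -12·t^2 - 6. Die Ableitung von der Beschleunigung ergibt den Ruck: j(t) = -24·t. Die Ableitung von dem Ruck ergibt den Snap: s(t) = -24. Wir haben den Snap s(t) = -24. Durch Einsetzen von t = 2: s(2) = -24.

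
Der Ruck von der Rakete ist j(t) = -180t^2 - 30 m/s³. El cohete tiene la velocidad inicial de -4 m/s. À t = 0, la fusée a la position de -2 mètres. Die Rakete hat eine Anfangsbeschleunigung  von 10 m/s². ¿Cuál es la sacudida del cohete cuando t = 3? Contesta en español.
Tenemos la sacudida j(t) = -180·t^2 - 30. Sustituyendo t = 3: j(3) = -1650.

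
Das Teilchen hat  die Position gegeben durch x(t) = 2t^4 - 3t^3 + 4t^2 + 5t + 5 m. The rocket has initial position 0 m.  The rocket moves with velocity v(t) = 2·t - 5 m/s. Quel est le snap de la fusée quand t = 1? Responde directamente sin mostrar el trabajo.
Le snap à t = 1 est s = 0.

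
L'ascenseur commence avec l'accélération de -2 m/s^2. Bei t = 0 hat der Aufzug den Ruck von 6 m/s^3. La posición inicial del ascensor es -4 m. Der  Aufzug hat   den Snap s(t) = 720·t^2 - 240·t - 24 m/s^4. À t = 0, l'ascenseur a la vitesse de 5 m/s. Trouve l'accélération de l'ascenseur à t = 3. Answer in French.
Nous devons intégrer notre équation du snap s(t) = 720·t^2 - 240·t - 24 2 fois. En intégrant le snap et en utilisant la condition initiale j(0) = 6, nous obtenons j(t) = 240·t^3 - 120·t^2 - 24·t + 6. La primitive du jerk est l'accélération. En utilisant a(0) = -2, nous obtenons a(t) = 60·t^4 - 40·t^3 - 12·t^2 + 6·t - 2. En utilisant a(t) = 60·t^4 - 40·t^3 - 12·t^2 + 6·t - 2 et en substituant t = 3, nous trouvons a = 3688.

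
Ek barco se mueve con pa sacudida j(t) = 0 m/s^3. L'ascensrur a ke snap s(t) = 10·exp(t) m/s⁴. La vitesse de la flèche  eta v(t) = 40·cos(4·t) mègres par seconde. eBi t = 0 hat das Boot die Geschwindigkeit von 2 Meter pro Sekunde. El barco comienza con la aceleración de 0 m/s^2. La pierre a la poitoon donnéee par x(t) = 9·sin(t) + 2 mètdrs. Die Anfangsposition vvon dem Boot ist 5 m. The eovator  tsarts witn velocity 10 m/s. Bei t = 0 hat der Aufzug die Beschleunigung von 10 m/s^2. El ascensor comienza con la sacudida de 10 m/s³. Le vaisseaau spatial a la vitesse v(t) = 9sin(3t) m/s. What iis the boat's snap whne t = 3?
We must differentiate our jerk equation j(t) = 0 1 time. Taking d/dt of j(t), we find s(t) = 0. Using s(t) = 0 and substituting t = 3, we find s = 0.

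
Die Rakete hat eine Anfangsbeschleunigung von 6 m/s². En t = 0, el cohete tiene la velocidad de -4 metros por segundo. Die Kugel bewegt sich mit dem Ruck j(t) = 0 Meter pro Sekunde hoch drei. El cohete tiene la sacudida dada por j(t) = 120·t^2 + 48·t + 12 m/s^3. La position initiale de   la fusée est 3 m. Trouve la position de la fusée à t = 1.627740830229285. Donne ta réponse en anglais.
We need to integrate our jerk equation j(t) = 120·t^2 + 48·t + 12 3 times. Integrating jerk and using the initial condition a(0) = 6, we get a(t) = 40·t^3 + 24·t^2 + 12·t + 6. Taking ∫a(t)dt and applying v(0) = -4, we find v(t) = 10·t^4 + 8·t^3 + 6·t^2 + 6·t - 4. Finding the integral of v(t) and using x(0) = 3: x(t) = 2·t^5 + 2·t^4 + 2·t^3 + 3·t^2 - 4·t + 3. From the given position equation x(t) = 2·t^5 + 2·t^4 + 2·t^3 + 3·t^2 - 4·t + 3, we substitute t = 1.627740830229285 to get x = 49.9570009415526.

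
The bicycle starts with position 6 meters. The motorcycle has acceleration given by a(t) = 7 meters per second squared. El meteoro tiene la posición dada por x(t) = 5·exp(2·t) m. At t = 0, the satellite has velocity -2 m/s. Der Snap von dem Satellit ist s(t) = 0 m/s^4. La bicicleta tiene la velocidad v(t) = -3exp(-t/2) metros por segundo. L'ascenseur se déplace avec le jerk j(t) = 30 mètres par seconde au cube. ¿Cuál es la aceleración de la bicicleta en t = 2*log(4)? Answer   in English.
Starting from velocity v(t) = -3·exp(-t/2), we take 1 derivative. Differentiating velocity, we get acceleration: a(t) = 3·exp(-t/2)/2. From the given acceleration equation a(t) = 3·exp(-t/2)/2, we substitute t = 2*log(4) to get a = 3/8.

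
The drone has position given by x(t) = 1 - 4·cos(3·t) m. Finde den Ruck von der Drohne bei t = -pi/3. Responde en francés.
En partant de la position x(t) = 1 - 4·cos(3·t), nous prenons 3 dérivées. En prenant d/dt de x(t), nous trouvons v(t) = 12·sin(3·t). En dérivant la vitesse, nous obtenons l'accélération: a(t) = 36·cos(3·t). En dérivant l'accélération, nous obtenons le jerk: j(t) = -108·sin(3·t). En utilisant j(t) = -108·sin(3·t) et en substituant t = -pi/3, nous trouvons j = 0.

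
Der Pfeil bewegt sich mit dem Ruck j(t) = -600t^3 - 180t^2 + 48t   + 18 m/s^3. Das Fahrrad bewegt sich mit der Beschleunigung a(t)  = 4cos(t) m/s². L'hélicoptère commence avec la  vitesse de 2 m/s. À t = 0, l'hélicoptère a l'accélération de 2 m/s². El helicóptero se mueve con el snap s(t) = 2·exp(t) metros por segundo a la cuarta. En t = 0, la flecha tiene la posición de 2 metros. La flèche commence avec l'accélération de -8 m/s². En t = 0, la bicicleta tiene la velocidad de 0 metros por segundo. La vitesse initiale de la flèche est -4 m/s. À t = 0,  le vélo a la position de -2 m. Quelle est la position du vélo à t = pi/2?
Nous devons trouver la primitive de notre équation de l'accélération a(t) = 4·cos(t) 2 fois. En intégrant l'accélération et en utilisant la condition initiale v(0) = 0, nous obtenons v(t) = 4·sin(t). La primitive de la vitesse, avec x(0) = -2, donne la position: x(t) = 2 - 4·cos(t). De l'équation de la position x(t) = 2 - 4·cos(t), nous substituons t = pi/2 pour obtenir x = 2.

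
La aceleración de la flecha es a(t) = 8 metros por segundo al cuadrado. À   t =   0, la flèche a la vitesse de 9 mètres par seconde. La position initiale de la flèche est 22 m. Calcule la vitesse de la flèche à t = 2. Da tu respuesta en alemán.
Ausgehend von der Beschleunigung a(t) = 8, nehmen wir 1 Integral. Das Integral von der Beschleunigung, mit v(0) = 9, ergibt die Geschwindigkeit: v(t) = 8·t + 9. Mit v(t) = 8·t + 9 und Einsetzen von t = 2, finden wir v = 25.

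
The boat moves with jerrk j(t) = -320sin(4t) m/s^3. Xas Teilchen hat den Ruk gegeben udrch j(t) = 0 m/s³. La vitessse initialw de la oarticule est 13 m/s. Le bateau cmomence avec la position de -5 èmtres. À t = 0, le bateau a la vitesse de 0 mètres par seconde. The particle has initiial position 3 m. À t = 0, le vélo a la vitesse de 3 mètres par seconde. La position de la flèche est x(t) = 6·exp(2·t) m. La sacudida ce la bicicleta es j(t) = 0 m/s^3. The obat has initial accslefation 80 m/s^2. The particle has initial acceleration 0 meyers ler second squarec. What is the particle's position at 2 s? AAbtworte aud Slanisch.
Para resolver esto, necesitamos tomar 3 antiderivadas de nuestra ecuación de la sacudida j(t) = 0. Integrando la sacudida y usando la condición inicial a(0) = 0, obtenemos a(t) = 0. Integrando la aceleración y usando la condición inicial v(0) = 13, obtenemos v(t) = 13. La antiderivada de la velocidad, con x(0) = 3, da la posición: x(t) = 13·t + 3. De la ecuación de la posición x(t) = 13·t + 3, sustituimos t = 2 para obtener x = 29.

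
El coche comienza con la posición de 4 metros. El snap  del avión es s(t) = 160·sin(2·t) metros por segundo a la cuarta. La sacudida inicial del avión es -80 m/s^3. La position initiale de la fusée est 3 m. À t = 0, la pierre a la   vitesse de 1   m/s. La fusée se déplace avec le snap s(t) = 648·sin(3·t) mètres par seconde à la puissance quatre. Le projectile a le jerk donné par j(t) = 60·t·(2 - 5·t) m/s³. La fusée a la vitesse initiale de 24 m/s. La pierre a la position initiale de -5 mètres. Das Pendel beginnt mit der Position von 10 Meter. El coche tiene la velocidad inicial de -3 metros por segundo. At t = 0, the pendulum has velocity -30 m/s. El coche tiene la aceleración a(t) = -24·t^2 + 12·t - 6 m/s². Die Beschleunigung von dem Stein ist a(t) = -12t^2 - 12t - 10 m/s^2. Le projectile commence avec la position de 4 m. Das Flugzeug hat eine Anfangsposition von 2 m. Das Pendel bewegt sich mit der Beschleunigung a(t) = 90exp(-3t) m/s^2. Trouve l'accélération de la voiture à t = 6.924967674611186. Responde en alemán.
Wir haben die Beschleunigung a(t) = -24·t^2 + 12·t - 6. Durch Einsetzen von t = 6.924967674611186: a(6.924967674611186) = -1073.82464297050.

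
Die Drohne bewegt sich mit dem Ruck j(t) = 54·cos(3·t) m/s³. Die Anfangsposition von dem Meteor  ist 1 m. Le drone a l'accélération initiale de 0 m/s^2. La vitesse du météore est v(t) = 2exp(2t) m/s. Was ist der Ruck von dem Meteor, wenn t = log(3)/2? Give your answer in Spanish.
Para resolver esto, necesitamos tomar 2 derivadas de nuestra ecuación de la velocidad v(t) = 2·exp(2·t). Derivando la velocidad, obtenemos la aceleración: a(t) = 4·exp(2·t). La derivada de la aceleración da la sacudida: j(t) = 8·exp(2·t). De la ecuación de la sacudida j(t) = 8·exp(2·t), sustituimos t = log(3)/2 para obtener j = 24.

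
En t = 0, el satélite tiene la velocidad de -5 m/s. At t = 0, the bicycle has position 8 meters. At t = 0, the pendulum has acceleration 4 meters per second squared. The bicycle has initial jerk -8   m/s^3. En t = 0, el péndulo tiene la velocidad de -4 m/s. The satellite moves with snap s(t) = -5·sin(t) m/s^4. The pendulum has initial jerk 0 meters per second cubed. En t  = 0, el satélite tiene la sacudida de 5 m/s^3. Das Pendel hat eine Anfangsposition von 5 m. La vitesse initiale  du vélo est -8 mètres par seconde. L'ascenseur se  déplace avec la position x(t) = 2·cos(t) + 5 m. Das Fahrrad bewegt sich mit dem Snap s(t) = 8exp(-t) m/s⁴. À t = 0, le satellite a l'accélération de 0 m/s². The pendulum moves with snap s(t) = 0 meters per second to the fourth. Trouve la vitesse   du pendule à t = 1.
Pour résoudre ceci, nous devons prendre 3 primitives de notre équation du snap s(t) = 0. En intégrant le snap et en utilisant la condition initiale j(0) = 0, nous obtenons j(t) = 0. La primitive du jerk, avec a(0) = 4, donne l'accélération: a(t) = 4. L'intégrale de l'accélération est la vitesse. En utilisant v(0) = -4, nous obtenons v(t) = 4·t - 4. Nous avons la vitesse v(t) = 4·t - 4. En substituant t = 1: v(1) = 0.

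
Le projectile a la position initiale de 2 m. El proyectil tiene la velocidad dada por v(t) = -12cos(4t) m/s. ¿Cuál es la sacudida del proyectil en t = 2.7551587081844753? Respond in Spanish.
Partiendo de la velocidad v(t) = -12·cos(4·t), tomamos 2 derivadas. Tomando d/dt de v(t), encontramos a(t) = 48·sin(4·t). La derivada de la aceleración da la sacudida: j(t) = 192·cos(4·t). De la ecuación de la sacudida j(t) = 192·cos(4·t), sustituimos t = 2.7551587081844753 para obtener j = 4.81112104763560.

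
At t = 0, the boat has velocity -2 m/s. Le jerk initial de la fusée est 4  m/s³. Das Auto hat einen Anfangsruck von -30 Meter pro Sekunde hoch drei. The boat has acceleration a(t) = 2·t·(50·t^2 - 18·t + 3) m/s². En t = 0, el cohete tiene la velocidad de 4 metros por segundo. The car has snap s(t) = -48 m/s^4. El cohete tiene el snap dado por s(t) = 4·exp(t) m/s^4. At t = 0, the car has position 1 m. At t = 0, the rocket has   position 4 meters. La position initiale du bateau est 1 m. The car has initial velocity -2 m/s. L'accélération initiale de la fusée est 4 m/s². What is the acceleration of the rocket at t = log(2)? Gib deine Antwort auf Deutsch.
Ausgehend von dem Snap s(t) = 4·exp(t), nehmen wir 2 Integrale. Die Stammfunktion von dem Snap ist der Ruck. Mit j(0) = 4 erhalten wir j(t) = 4·exp(t). Durch Integration von dem Ruck und Verwendung der Anfangsbedingung a(0) = 4, erhalten wir a(t) = 4·exp(t). Wir haben die Beschleunigung a(t) = 4·exp(t). Durch Einsetzen von t = log(2): a(log(2)) = 8.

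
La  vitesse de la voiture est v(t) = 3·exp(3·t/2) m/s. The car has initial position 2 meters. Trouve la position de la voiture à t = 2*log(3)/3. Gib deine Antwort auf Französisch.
Nous devons intégrer notre équation de la vitesse v(t) = 3·exp(3·t/2) 1 fois. La primitive de la vitesse, avec x(0) = 2, donne la position: x(t) = 2·exp(3·t/2). De l'équation de la position x(t) = 2·exp(3·t/2), nous substituons t = 2*log(3)/3 pour obtenir x = 6.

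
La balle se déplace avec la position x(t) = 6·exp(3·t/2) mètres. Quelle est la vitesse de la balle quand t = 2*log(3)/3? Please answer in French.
Nous devons dériver notre équation de la position x(t) = 6·exp(3·t/2) 1 fois. En prenant d/dt de x(t), nous trouvons v(t) = 9·exp(3·t/2). Nous avons la vitesse v(t) = 9·exp(3·t/2). En substituant t = 2*log(3)/3: v(2*log(3)/3) = 27.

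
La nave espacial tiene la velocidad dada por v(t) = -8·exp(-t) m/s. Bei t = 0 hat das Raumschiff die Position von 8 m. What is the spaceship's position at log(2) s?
We need to integrate our velocity equation v(t) = -8·exp(-t) 1 time. The integral of velocity is position. Using x(0) = 8, we get x(t) = 8·exp(-t). We have position x(t) = 8·exp(-t). Substituting t = log(2): x(log(2)) = 4.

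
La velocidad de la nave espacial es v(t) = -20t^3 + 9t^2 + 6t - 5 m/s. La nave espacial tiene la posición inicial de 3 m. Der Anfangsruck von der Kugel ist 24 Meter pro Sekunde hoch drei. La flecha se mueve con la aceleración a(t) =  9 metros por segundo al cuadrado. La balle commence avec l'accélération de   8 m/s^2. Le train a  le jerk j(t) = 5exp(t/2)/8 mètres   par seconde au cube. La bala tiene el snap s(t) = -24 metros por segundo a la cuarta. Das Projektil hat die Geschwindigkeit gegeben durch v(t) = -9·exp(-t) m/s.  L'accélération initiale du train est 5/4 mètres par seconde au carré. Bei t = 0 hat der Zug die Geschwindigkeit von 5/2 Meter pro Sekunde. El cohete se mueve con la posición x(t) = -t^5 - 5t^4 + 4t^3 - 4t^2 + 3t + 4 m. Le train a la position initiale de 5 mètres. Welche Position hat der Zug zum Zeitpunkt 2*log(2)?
Wir müssen die Stammfunktion unserer Gleichung für den Ruck j(t) = 5·exp(t/2)/8 3-mal finden. Mit ∫j(t)dt und Anwendung von a(0) = 5/4, finden wir a(t) = 5·exp(t/2)/4. Mit ∫a(t)dt und Anwendung von v(0) = 5/2, finden wir v(t) = 5·exp(t/2)/2. Das Integral von der Geschwindigkeit ist die Position. Mit x(0) = 5 erhalten wir x(t) = 5·exp(t/2). Aus der Gleichung für die Position x(t) = 5·exp(t/2), setzen wir t = 2*log(2) ein und erhalten x = 10.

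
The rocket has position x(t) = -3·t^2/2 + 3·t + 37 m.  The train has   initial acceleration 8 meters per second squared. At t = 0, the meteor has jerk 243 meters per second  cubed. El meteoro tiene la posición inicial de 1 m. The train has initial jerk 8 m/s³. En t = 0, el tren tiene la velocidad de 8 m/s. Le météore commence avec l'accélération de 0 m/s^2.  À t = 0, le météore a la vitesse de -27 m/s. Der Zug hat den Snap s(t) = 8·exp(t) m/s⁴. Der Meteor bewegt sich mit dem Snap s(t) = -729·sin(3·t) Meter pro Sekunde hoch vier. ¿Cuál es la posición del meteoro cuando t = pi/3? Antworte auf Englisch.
We must find the integral of our snap equation s(t) = -729·sin(3·t) 4 times. Finding the antiderivative of s(t) and using j(0) = 243: j(t) = 243·cos(3·t). The integral of jerk, with a(0) = 0, gives acceleration: a(t) = 81·sin(3·t). Integrating acceleration and using the initial condition v(0) = -27, we get v(t) = -27·cos(3·t). Finding the antiderivative of v(t) and using x(0) = 1: x(t) = 1 - 9·sin(3·t). From the given position equation x(t) = 1 - 9·sin(3·t), we substitute t = pi/3 to get x = 1.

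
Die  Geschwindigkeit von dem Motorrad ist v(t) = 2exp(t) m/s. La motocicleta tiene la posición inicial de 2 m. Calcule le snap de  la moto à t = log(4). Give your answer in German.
Wir müssen unsere Gleichung für die Geschwindigkeit v(t) = 2·exp(t) 3-mal ableiten. Die Ableitung von der Geschwindigkeit ergibt die Beschleunigung: a(t) = 2·exp(t). Mit d/dt von a(t) finden wir j(t) = 2·exp(t). Die Ableitung von dem Ruck ergibt den Snap: s(t) = 2·exp(t). Wir haben den Snap s(t) = 2·exp(t). Durch Einsetzen von t = log(4): s(log(4)) = 8.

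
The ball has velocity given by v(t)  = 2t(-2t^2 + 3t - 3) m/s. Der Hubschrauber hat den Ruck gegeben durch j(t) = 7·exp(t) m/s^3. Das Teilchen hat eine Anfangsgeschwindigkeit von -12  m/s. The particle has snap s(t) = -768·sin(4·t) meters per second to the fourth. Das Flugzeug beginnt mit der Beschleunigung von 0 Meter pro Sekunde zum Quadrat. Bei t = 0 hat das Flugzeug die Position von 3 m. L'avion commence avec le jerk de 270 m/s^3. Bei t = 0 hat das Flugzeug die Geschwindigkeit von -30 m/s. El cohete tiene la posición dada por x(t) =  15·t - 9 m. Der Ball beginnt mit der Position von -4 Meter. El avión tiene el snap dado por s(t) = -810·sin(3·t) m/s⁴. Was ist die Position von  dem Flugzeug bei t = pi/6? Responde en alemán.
Um dies zu lösen, müssen wir 4 Integrale unserer Gleichung für den Snap s(t) = -810·sin(3·t) finden. Mit ∫s(t)dt und Anwendung von j(0) = 270, finden wir j(t) = 270·cos(3·t). Mit ∫j(t)dt und Anwendung von a(0) = 0, finden wir a(t) = 90·sin(3·t). Mit ∫a(t)dt und Anwendung von v(0) = -30, finden wir v(t) = -30·cos(3·t). Die Stammfunktion von der Geschwindigkeit, mit x(0) = 3, ergibt die Position: x(t) = 3 - 10·sin(3·t). Aus der Gleichung für die Position x(t) = 3 - 10·sin(3·t), setzen wir t = pi/6 ein und erhalten x = -7.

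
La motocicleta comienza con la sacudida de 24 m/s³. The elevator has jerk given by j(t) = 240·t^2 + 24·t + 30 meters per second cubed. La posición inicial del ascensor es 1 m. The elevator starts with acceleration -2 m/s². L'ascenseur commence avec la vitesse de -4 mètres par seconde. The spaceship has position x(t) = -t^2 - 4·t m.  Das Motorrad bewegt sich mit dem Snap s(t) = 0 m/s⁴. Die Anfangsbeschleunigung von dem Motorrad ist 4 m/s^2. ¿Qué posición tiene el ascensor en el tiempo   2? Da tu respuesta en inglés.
To solve this, we need to take 3 antiderivatives of our jerk equation j(t) = 240·t^2 + 24·t + 30. Finding the integral of j(t) and using a(0) = -2: a(t) = 80·t^3 + 12·t^2 + 30·t - 2. Taking ∫a(t)dt and applying v(0) = -4, we find v(t) = 20·t^4 + 4·t^3 + 15·t^2 - 2·t - 4. Taking ∫v(t)dt and applying x(0) = 1, we find x(t) = 4·t^5 + t^4 + 5·t^3 - t^2 - 4·t + 1. Using x(t) = 4·t^5 + t^4 + 5·t^3 - t^2 - 4·t + 1 and substituting t = 2, we find x = 173.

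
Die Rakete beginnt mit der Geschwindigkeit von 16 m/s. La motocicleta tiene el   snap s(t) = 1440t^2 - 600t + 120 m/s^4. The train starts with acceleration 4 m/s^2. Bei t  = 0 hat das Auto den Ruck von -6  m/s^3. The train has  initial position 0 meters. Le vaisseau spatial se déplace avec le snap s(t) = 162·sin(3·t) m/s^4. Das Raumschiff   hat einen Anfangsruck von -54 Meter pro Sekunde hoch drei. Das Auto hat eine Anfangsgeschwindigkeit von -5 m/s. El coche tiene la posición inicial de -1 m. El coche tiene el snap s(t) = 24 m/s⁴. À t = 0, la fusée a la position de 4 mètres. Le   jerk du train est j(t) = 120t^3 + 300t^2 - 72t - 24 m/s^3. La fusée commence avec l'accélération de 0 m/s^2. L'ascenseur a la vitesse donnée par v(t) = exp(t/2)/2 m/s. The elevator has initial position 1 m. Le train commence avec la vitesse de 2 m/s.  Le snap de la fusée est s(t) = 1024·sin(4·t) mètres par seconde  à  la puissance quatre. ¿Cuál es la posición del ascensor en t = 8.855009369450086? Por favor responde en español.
Necesitamos integrar nuestra ecuación de la velocidad v(t) = exp(t/2)/2 1 vez. La antiderivada de la velocidad, con x(0) = 1, da la posición: x(t) = exp(t/2). De la ecuación de la posición x(t) = exp(t/2), sustituimos t = 8.855009369450086 para obtener x = 83.7222426500042.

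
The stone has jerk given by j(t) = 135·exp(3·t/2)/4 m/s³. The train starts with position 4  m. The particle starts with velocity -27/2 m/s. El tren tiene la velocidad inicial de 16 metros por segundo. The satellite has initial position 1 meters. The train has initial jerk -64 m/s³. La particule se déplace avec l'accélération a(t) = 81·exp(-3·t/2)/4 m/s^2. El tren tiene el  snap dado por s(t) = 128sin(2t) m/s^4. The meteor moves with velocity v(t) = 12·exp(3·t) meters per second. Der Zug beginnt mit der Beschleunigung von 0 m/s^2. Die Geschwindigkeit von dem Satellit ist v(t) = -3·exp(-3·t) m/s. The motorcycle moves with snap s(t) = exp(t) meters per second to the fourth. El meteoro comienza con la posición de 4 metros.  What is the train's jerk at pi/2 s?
To solve this, we need to take 1 antiderivative of our snap equation s(t) = 128·sin(2·t). Taking ∫s(t)dt and applying j(0) = -64, we find j(t) = -64·cos(2·t). From the given jerk equation j(t) = -64·cos(2·t), we substitute t = pi/2 to get j = 64.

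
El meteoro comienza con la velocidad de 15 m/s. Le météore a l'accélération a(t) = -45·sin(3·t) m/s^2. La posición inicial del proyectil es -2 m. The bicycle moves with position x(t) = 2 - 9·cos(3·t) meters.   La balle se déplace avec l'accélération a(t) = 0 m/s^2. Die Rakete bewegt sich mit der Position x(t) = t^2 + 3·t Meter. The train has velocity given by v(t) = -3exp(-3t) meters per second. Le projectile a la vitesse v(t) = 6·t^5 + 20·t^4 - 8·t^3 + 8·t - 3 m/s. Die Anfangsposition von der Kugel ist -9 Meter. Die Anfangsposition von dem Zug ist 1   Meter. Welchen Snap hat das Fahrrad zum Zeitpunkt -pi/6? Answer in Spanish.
Debemos derivar nuestra ecuación de la posición x(t) = 2 - 9·cos(3·t) 4 veces. La derivada de la posición da la velocidad: v(t) = 27·sin(3·t). Tomando d/dt de v(t), encontramos a(t) = 81·cos(3·t). La derivada de la aceleración da la sacudida: j(t) = -243·sin(3·t). Derivando la sacudida, obtenemos el snap: s(t) = -729·cos(3·t). Usando s(t) = -729·cos(3·t) y sustituyendo t = -pi/6, encontramos s = 0.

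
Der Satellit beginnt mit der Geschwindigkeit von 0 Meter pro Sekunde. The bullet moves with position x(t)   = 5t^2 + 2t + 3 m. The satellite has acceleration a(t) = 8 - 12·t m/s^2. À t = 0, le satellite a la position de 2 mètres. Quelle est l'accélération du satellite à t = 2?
De l'équation de l'accélération a(t) = 8 - 12·t, nous substituons t = 2 pour obtenir a = -16.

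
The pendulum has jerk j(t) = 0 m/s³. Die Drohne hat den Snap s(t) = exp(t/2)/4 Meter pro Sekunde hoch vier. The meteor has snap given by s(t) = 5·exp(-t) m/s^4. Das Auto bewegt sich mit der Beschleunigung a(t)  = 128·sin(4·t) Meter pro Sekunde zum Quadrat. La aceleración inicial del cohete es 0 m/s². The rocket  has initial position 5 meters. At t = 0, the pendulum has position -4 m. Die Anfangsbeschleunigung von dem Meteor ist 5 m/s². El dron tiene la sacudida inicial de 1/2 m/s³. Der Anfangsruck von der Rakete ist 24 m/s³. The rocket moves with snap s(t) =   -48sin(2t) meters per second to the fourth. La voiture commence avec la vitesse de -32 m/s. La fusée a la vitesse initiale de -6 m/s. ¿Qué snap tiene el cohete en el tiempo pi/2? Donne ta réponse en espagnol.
Tenemos el snap s(t) = -48·sin(2·t). Sustituyendo t = pi/2: s(pi/2) = 0.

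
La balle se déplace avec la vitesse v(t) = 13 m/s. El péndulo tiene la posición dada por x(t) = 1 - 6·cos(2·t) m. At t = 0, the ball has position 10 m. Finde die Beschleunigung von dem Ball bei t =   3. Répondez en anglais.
To solve this, we need to take 1 derivative of our velocity equation v(t) = 13. Taking d/dt of v(t), we find a(t) = 0. We have acceleration a(t) = 0. Substituting t = 3: a(3) = 0.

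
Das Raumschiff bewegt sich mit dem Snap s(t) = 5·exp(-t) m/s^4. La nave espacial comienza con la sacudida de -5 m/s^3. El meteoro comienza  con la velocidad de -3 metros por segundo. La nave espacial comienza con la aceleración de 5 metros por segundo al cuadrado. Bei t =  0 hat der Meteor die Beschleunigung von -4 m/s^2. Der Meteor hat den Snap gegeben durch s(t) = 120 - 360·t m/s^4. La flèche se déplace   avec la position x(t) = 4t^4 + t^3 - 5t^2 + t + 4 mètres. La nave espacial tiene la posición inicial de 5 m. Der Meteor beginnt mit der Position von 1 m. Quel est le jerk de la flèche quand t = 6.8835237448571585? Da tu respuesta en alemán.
Wir müssen unsere Gleichung für die Position x(t) = 4·t^4 + t^3 - 5·t^2 + t + 4 3-mal ableiten. Durch Ableiten von der Position erhalten wir die Geschwindigkeit: v(t) = 16·t^3 + 3·t^2 - 10·t + 1. Mit d/dt von v(t) finden wir a(t) = 48·t^2 + 6·t - 10. Die Ableitung von der Beschleunigung ergibt den Ruck: j(t) = 96·t + 6. Mit j(t) = 96·t + 6 und Einsetzen von t = 6.8835237448571585, finden wir j = 666.818279506287.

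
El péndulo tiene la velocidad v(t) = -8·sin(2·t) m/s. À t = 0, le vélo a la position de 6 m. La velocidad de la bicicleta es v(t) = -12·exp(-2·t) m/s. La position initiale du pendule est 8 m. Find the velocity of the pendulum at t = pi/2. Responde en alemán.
Wir haben die Geschwindigkeit v(t) = -8·sin(2·t). Durch Einsetzen von t = pi/2: v(pi/2) = 0.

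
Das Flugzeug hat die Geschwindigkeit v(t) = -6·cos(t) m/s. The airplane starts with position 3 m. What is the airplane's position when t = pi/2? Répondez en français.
Nous devons intégrer notre équation de la vitesse v(t) = -6·cos(t) 1 fois. En prenant ∫v(t)dt et en appliquant x(0) = 3, nous trouvons x(t) = 3 - 6·sin(t). Nous avons la position x(t) = 3 - 6·sin(t). En substituant t = pi/2: x(pi/2) = -3.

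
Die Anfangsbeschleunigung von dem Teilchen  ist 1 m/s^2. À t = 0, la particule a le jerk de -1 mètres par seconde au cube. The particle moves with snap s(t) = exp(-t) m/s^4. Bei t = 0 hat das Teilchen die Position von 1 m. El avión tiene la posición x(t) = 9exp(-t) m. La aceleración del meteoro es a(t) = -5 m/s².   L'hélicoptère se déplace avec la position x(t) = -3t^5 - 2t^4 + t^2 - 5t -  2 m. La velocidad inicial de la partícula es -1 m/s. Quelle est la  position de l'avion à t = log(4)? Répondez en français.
De l'équation de la position x(t) = 9·exp(-t), nous substituons t = log(4) pour obtenir x = 9/4.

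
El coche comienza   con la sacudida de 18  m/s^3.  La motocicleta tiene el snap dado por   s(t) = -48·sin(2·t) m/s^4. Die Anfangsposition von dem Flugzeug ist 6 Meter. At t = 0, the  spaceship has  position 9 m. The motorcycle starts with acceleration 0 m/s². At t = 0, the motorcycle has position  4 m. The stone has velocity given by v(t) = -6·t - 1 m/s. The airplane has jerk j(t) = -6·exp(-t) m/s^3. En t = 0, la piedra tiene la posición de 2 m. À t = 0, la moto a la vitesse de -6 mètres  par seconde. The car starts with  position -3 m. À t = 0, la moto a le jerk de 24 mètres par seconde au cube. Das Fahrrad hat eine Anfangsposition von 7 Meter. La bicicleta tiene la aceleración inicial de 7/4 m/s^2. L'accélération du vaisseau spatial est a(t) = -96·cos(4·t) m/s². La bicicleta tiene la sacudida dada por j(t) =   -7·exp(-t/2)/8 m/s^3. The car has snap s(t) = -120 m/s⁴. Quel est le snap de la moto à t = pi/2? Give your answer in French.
En utilisant s(t) = -48·sin(2·t) et en substituant t = pi/2, nous trouvons s = 0.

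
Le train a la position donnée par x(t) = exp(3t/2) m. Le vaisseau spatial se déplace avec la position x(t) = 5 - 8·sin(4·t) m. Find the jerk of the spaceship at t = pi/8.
Starting from position x(t) = 5 - 8·sin(4·t), we take 3 derivatives. Differentiating position, we get velocity: v(t) = -32·cos(4·t). The derivative of velocity gives acceleration: a(t) = 128·sin(4·t). The derivative of acceleration gives jerk: j(t) = 512·cos(4·t). From the given jerk equation j(t) = 512·cos(4·t), we substitute t = pi/8 to get j = 0.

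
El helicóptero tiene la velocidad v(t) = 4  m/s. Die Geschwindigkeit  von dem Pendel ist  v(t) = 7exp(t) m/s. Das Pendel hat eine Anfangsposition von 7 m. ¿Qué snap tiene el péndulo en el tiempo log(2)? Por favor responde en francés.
Pour résoudre ceci, nous devons prendre 3 dérivées de notre équation de la vitesse v(t) = 7·exp(t). En dérivant la vitesse, nous obtenons l'accélération: a(t) = 7·exp(t). En dérivant l'accélération, nous obtenons le jerk: j(t) = 7·exp(t). La dérivée du jerk donne le snap: s(t) = 7·exp(t). Nous avons le snap s(t) = 7·exp(t). En substituant t = log(2): s(log(2)) = 14.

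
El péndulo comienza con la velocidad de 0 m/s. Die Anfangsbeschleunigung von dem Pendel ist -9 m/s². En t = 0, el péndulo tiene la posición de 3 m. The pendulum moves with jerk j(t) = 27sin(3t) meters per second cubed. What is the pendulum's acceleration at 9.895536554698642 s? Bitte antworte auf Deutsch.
Um dies zu lösen, müssen wir 1 Stammfunktion unserer Gleichung für den Ruck j(t) = 27·sin(3·t) finden. Mit ∫j(t)dt und Anwendung von a(0) = -9, finden wir a(t) = -9·cos(3·t). Mit a(t) = -9·cos(3·t) und Einsetzen von t = 9.895536554698642, finden wir a = 1.42071727011087.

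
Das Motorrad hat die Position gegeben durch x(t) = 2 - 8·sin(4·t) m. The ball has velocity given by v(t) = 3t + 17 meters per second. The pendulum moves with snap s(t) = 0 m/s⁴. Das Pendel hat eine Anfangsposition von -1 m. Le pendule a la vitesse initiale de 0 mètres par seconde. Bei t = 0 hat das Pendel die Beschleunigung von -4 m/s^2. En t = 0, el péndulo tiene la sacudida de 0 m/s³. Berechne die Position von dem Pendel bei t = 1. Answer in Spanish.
Necesitamos integrar nuestra ecuación del snap s(t) = 0 4 veces. La integral del snap, con j(0) = 0, da la sacudida: j(t) = 0. Tomando ∫j(t)dt y aplicando a(0) = -4, encontramos a(t) = -4. Integrando la aceleración y usando la condición inicial v(0) = 0, obtenemos v(t) = -4·t. La integral de la velocidad es la posición. Usando x(0) = -1, obtenemos x(t) = -2·t^2 - 1. Usando x(t) = -2·t^2 - 1 y sustituyendo t = 1, encontramos x = -3.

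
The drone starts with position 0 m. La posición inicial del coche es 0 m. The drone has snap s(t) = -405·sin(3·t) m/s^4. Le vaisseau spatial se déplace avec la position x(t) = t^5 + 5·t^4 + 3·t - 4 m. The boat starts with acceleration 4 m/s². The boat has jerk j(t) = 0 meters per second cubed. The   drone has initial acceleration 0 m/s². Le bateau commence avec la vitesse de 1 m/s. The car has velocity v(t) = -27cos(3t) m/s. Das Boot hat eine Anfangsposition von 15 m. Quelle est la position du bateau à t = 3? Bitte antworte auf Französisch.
Pour résoudre ceci, nous devons prendre 3 intégrales de notre équation du jerk j(t) = 0. La primitive du jerk est l'accélération. En utilisant a(0) = 4, nous obtenons a(t) = 4. En prenant ∫a(t)dt et en appliquant v(0) = 1, nous trouvons v(t) = 4·t + 1. La primitive de la vitesse, avec x(0) = 15, donne la position: x(t) = 2·t^2 + t + 15. De l'équation de la position x(t) = 2·t^2 + t + 15, nous substituons t = 3 pour obtenir x = 36.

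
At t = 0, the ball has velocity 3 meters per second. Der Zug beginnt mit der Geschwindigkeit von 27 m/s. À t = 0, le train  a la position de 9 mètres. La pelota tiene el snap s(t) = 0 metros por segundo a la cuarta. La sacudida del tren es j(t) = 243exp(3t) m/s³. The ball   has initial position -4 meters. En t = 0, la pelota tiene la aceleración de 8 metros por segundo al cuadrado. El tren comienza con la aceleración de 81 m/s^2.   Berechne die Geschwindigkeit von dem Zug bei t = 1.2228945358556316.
Ausgehend von dem Ruck j(t) = 243·exp(3·t), nehmen wir 2 Integrale. Mit ∫j(t)dt und Anwendung von a(0) = 81, finden wir a(t) = 81·exp(3·t). Durch Integration von der Beschleunigung und Verwendung der Anfangsbedingung v(0) = 27, erhalten wir v(t) = 27·exp(3·t). Wir haben die Geschwindigkeit v(t) = 27·exp(3·t). Durch Einsetzen von t = 1.2228945358556316: v(1.2228945358556316) = 1058.40726146438.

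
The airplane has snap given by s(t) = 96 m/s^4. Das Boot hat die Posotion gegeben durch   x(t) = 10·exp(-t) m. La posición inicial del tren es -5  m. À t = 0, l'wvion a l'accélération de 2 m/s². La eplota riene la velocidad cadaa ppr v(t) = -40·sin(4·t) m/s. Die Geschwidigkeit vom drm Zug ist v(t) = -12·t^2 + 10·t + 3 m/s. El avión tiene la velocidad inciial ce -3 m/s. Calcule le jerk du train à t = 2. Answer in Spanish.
Debemos derivar nuestra ecuación de la velocidad v(t) = -12·t^2 + 10·t + 3 2 veces. La derivada de la velocidad da la aceleración: a(t) = 10 - 24·t. Tomando d/dt de a(t), encontramos j(t) = -24. Usando j(t) = -24 y sustituyendo t = 2, encontramos j = -24.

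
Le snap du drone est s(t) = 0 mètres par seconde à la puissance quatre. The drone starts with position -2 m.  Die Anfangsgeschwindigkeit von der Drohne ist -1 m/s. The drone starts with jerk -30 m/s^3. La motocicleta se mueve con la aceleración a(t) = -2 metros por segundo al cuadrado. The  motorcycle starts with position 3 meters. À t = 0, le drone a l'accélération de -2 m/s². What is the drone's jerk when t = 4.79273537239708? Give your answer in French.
Pour résoudre ceci, nous devons prendre 1 primitive de notre équation du snap s(t) = 0. En prenant ∫s(t)dt et en appliquant j(0) = -30, nous trouvons j(t) = -30. En utilisant j(t) = -30 et en substituant t = 4.79273537239708, nous trouvons j = -30.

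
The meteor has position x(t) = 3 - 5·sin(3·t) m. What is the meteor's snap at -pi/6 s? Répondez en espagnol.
Partiendo de la posición x(t) = 3 - 5·sin(3·t), tomamos 4 derivadas. Tomando d/dt de x(t), encontramos v(t) = -15·cos(3·t). Tomando d/dt de v(t), encontramos a(t) = 45·sin(3·t). Tomando d/dt de a(t), encontramos j(t) = 135·cos(3·t). Tomando d/dt de j(t), encontramos s(t) = -405·sin(3·t). Usando s(t) = -405·sin(3·t) y sustituyendo t = -pi/6, encontramos s = 405.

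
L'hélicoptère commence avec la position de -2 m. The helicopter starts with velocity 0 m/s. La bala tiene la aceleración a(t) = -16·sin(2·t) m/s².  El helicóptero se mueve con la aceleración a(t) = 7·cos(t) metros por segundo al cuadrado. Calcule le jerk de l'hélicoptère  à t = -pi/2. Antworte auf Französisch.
Pour résoudre ceci, nous devons prendre 1 dérivée de notre équation de l'accélération a(t) = 7·cos(t). En prenant d/dt de a(t), nous trouvons j(t) = -7·sin(t). De l'équation du jerk j(t) = -7·sin(t), nous substituons t = -pi/2 pour obtenir j = 7.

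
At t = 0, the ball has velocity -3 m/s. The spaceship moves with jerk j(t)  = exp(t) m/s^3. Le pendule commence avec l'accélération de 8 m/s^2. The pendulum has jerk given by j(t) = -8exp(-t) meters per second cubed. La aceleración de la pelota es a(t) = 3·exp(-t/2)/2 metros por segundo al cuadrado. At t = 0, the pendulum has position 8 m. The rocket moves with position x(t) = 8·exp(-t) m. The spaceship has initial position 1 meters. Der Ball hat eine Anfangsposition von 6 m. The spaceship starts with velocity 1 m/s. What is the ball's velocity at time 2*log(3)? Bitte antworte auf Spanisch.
Partiendo de la aceleración a(t) = 3·exp(-t/2)/2, tomamos 1 antiderivada. Tomando ∫a(t)dt y aplicando v(0) = -3, encontramos v(t) = -3·exp(-t/2). Tenemos la velocidad v(t) = -3·exp(-t/2). Sustituyendo t = 2*log(3): v(2*log(3)) = -1.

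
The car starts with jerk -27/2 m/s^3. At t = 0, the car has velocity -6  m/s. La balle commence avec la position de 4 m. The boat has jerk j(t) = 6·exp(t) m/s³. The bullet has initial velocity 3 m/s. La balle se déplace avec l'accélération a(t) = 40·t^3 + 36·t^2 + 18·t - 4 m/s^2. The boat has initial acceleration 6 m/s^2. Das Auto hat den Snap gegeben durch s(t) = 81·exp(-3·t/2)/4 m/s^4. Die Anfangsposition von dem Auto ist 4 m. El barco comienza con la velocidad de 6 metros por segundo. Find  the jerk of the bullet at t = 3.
Starting from acceleration a(t) = 40·t^3 + 36·t^2 + 18·t - 4, we take 1 derivative. Differentiating acceleration, we get jerk: j(t) = 120·t^2 + 72·t + 18. Using j(t) = 120·t^2 + 72·t + 18 and substituting t = 3, we find j = 1314.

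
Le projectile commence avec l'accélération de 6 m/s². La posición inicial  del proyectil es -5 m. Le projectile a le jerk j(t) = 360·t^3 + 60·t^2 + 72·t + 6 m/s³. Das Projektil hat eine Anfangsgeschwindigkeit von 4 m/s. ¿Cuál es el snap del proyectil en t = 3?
Para resolver esto, necesitamos tomar 1 derivada de nuestra ecuación de la sacudida j(t) = 360·t^3 + 60·t^2 + 72·t + 6. Tomando d/dt de j(t), encontramos s(t) = 1080·t^2 + 120·t + 72. Usando s(t) = 1080·t^2 + 120·t + 72 y sustituyendo t = 3, encontramos s = 10152.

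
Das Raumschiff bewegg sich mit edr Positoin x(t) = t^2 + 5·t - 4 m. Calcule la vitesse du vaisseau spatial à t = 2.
En partant de la position x(t) = t^2 + 5·t - 4, nous prenons 1 dérivée. En dérivant la position, nous obtenons la vitesse: v(t) = 2·t + 5. En utilisant v(t) = 2·t + 5 et en substituant t = 2, nous trouvons v = 9.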